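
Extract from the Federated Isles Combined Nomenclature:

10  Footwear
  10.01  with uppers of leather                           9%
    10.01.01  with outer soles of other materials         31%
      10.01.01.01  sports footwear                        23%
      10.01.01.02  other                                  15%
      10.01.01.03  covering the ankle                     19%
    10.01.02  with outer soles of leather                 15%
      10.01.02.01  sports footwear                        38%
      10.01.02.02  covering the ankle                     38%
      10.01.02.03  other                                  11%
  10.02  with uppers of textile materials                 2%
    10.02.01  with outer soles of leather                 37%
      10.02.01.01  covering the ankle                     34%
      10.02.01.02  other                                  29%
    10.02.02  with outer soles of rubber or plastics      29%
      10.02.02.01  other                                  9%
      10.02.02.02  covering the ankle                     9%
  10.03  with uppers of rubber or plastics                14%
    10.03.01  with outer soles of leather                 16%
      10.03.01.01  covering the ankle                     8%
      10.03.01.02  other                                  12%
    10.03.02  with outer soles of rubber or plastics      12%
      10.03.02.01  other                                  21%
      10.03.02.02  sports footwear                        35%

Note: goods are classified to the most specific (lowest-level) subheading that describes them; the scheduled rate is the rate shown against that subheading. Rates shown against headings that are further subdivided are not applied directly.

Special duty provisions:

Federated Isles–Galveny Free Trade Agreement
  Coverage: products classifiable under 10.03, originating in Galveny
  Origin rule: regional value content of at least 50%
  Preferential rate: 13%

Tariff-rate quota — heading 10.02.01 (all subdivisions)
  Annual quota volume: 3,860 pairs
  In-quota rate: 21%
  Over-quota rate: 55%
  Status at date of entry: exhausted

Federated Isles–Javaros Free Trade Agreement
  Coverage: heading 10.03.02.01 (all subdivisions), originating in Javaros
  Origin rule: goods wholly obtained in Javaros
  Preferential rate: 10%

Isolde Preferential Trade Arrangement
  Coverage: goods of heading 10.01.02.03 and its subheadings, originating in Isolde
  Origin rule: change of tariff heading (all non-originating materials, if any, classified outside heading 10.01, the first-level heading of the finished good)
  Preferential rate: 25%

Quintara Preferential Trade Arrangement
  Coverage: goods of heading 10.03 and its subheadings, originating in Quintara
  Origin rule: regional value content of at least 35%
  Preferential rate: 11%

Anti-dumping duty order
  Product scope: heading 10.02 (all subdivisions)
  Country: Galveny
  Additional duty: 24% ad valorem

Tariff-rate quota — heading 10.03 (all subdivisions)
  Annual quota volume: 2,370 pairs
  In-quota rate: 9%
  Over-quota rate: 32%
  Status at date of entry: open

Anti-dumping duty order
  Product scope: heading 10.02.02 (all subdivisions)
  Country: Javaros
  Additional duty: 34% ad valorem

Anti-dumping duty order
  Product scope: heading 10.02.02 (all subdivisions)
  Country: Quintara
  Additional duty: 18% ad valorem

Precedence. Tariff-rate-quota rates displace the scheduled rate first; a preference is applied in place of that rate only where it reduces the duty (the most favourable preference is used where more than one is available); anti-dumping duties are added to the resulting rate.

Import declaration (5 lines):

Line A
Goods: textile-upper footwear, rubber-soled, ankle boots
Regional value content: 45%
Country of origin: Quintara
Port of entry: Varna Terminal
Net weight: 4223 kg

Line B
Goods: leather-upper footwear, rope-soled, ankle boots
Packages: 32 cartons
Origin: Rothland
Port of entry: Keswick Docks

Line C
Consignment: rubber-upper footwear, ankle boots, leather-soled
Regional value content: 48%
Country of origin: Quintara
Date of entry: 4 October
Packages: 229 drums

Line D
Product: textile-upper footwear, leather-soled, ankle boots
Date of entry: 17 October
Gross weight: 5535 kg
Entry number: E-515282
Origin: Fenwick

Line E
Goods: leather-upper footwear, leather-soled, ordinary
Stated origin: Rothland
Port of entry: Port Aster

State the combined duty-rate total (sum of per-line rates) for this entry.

Line A: textile-upper → 10.02; rubber-soled → 10.02.02; ankle boots → 10.02.02.02. Scheduled 9%. Quintara agreement on 10.03: 10.02.02.02 not covered; anti-dumping (Quintara, 10.02.02): +18%; total 9% + 18% = 27%. → 27%.
Line B: leather-upper → 10.01; rope-soled → 10.01.01; ankle boots → 10.01.01.03. Scheduled 19%. No special measure applies. → 19%.
Line C: rubber-upper → 10.03; leather-soled → 10.03.01; ankle boots → 10.03.01.01. Scheduled 8%. quota on 10.03 open → in-quota 9%; Quintara agreement on 10.03: RVC ≥ 35% → 11% available; preference 11% not lower than 9% → no reduction. → 9%.
Line D: textile-upper → 10.02; leather-soled → 10.02.01; ankle boots → 10.02.01.01. Scheduled 34%. quota on 10.02.01 exhausted → over-quota 55%. → 55%.
Line E: leather-upper → 10.01; leather-soled → 10.01.02; ordinary → 10.01.02.03. Scheduled 11%. No special measure applies. → 11%.
Sum: 27% + 19% + 9% + 55% + 11% = 121%.

121%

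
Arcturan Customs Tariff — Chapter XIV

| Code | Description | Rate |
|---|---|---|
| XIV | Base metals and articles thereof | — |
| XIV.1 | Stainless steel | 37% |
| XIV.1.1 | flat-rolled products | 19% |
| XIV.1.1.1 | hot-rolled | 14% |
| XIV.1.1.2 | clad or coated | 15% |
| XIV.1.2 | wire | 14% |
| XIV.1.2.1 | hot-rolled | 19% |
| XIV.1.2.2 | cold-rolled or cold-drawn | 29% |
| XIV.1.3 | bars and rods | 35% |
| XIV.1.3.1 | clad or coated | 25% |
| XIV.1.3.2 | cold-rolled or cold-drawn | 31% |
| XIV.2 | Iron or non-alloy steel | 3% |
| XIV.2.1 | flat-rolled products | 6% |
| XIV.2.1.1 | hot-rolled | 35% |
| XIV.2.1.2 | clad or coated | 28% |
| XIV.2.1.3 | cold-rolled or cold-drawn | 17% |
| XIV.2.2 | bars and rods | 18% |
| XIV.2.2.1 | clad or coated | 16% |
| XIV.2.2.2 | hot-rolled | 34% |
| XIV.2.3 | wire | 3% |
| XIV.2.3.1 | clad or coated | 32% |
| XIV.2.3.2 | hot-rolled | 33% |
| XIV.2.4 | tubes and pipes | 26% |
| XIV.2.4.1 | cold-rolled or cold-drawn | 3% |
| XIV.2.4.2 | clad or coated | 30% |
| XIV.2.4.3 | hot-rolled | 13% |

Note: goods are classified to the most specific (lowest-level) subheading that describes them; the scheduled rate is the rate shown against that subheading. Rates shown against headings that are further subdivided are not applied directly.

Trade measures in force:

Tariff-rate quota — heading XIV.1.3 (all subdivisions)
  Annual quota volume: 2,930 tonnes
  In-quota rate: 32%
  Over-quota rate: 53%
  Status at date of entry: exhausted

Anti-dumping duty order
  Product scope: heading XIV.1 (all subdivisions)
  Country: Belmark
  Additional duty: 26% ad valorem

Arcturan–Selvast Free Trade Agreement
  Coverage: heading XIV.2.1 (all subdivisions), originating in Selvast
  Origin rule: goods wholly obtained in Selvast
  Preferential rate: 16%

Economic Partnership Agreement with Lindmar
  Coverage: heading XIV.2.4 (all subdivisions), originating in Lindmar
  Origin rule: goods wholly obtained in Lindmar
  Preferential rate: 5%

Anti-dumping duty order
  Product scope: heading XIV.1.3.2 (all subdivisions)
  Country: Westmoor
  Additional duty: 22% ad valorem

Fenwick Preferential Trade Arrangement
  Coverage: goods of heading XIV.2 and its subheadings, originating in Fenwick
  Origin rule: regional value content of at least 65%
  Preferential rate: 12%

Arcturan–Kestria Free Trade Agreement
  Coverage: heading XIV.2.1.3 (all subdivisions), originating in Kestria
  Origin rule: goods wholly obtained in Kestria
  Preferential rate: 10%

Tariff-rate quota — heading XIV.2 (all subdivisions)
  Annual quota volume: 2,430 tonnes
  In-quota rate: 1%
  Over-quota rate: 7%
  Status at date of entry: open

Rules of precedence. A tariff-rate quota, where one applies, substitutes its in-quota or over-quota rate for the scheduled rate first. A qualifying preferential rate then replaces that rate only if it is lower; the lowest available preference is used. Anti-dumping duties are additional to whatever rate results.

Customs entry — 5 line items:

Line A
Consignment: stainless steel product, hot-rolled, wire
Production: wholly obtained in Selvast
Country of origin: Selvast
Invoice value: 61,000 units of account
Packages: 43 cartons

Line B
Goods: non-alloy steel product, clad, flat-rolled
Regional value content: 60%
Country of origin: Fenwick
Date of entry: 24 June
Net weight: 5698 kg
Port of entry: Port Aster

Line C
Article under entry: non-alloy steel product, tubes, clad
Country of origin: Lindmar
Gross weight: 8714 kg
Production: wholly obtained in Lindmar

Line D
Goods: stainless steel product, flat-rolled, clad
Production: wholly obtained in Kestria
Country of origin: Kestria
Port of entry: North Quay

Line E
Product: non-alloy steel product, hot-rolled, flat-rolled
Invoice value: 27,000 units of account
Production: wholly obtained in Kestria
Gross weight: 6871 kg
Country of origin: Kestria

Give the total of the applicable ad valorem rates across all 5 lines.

37%

Line A: stainless steel → XIV.1; wire → XIV.1.2; hot-rolled → XIV.1.2.1. Scheduled 19%. Selvast agreement on XIV.2.1: XIV.1.2.1 not covered. → 19%.
Line B: non-alloy steel → XIV.2; flat-rolled → XIV.2.1; clad → XIV.2.1.2. Scheduled 28%. quota on XIV.2 open → in-quota 1%; Fenwick agreement on XIV.2: RVC < 65%. → 1%.
Line C: non-alloy steel → XIV.2; tubes → XIV.2.4; clad → XIV.2.4.2. Scheduled 30%. quota on XIV.2 open → in-quota 1%; Lindmar agreement on XIV.2.4: wholly obtained → 5% available; preference 5% not lower than 1% → no reduction. → 1%.
Line D: stainless steel → XIV.1; flat-rolled → XIV.1.1; clad → XIV.1.1.2. Scheduled 15%. Kestria agreement on XIV.2.1.3: XIV.1.1.2 not covered. → 15%.
Line E: non-alloy steel → XIV.2; flat-rolled → XIV.2.1; hot-rolled → XIV.2.1.1. Scheduled 35%. quota on XIV.2 open → in-quota 1%; Kestria agreement on XIV.2.1.3: XIV.2.1.1 not covered. → 1%.
Sum: 19% + 1% + 1% + 15% + 1% = 37%.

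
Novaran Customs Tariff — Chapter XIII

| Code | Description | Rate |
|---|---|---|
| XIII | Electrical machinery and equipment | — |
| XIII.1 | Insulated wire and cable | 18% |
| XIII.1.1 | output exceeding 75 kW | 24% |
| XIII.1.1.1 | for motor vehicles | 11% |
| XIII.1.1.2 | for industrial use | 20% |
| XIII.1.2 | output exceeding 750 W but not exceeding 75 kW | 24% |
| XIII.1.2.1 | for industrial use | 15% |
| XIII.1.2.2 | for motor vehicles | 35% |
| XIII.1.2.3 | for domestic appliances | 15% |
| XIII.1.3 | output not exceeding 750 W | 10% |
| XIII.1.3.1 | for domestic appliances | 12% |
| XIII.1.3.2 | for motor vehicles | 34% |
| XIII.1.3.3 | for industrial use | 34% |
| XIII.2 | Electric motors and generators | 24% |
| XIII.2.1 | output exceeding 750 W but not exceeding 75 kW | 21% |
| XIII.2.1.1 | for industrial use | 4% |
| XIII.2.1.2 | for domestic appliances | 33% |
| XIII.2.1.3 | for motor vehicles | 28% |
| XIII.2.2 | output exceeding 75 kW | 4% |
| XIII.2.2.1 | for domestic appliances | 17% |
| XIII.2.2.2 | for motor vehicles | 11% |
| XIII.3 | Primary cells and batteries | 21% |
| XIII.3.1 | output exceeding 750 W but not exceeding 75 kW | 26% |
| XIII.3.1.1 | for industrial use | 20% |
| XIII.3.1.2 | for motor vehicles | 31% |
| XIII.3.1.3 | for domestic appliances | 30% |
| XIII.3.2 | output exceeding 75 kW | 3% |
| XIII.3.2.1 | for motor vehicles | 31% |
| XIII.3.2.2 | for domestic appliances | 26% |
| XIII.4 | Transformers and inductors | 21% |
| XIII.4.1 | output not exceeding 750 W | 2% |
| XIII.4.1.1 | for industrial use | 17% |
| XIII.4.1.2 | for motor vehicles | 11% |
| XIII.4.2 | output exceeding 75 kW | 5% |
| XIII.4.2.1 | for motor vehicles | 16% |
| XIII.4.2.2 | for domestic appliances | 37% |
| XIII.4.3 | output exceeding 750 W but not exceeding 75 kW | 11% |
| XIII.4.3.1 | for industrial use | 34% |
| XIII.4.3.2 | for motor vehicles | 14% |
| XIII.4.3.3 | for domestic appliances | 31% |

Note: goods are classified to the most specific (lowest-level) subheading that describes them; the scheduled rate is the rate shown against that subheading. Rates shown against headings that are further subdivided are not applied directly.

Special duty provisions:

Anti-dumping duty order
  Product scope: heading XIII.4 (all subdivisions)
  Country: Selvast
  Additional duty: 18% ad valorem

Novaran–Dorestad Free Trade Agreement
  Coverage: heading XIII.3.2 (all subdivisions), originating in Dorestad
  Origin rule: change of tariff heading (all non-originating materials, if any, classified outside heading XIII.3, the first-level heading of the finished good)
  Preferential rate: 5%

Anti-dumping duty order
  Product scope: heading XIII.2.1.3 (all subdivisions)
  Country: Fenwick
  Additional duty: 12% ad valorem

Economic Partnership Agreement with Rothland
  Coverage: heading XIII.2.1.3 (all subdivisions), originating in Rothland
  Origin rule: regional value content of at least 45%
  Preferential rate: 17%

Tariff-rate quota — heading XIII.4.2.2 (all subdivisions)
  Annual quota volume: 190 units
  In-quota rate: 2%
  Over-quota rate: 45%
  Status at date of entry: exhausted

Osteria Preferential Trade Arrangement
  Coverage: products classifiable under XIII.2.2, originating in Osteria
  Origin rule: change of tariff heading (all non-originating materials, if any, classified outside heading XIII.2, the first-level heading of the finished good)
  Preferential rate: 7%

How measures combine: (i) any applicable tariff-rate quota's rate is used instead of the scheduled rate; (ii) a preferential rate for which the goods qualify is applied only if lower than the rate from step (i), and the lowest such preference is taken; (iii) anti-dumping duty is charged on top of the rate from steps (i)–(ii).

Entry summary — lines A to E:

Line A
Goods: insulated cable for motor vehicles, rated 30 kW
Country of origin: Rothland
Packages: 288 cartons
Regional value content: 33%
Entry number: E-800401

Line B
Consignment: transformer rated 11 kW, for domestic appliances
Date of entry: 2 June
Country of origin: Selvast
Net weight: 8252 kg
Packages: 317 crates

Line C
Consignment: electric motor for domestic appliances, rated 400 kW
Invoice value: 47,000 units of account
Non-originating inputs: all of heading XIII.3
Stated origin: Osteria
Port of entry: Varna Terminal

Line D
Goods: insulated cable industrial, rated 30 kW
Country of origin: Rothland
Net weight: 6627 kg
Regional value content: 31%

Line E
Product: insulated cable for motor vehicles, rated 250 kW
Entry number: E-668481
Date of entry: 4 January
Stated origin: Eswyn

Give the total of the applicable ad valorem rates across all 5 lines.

Line A: insulated cable → XIII.1; rated 30 kW → XIII.1.2; for motor vehicles → XIII.1.2.2. Scheduled 35%. Rothland agreement on XIII.2.1.3: XIII.1.2.2 not covered. → 35%.
Line B: transformer → XIII.4; rated 11 kW → XIII.4.3; for domestic appliances → XIII.4.3.3. Scheduled 31%. anti-dumping (Selvast, XIII.4): +18%; total 31% + 18% = 49%. → 49%.
Line C: electric motor → XIII.2; rated 400 kW → XIII.2.2; for domestic appliances → XIII.2.2.1. Scheduled 17%. Osteria agreement on XIII.2.2: CTH met → 7% available; preferential 7%. → 7%.
Line D: insulated cable → XIII.1; rated 30 kW → XIII.1.2; industrial → XIII.1.2.1. Scheduled 15%. Rothland agreement on XIII.2.1.3: XIII.1.2.1 not covered. → 15%.
Line E: insulated cable → XIII.1; rated 250 kW → XIII.1.1; for motor vehicles → XIII.1.1.1. Scheduled 11%. No special measure applies. → 11%.
Sum: 35% + 49% + 7% + 15% + 11% = 117%.

117%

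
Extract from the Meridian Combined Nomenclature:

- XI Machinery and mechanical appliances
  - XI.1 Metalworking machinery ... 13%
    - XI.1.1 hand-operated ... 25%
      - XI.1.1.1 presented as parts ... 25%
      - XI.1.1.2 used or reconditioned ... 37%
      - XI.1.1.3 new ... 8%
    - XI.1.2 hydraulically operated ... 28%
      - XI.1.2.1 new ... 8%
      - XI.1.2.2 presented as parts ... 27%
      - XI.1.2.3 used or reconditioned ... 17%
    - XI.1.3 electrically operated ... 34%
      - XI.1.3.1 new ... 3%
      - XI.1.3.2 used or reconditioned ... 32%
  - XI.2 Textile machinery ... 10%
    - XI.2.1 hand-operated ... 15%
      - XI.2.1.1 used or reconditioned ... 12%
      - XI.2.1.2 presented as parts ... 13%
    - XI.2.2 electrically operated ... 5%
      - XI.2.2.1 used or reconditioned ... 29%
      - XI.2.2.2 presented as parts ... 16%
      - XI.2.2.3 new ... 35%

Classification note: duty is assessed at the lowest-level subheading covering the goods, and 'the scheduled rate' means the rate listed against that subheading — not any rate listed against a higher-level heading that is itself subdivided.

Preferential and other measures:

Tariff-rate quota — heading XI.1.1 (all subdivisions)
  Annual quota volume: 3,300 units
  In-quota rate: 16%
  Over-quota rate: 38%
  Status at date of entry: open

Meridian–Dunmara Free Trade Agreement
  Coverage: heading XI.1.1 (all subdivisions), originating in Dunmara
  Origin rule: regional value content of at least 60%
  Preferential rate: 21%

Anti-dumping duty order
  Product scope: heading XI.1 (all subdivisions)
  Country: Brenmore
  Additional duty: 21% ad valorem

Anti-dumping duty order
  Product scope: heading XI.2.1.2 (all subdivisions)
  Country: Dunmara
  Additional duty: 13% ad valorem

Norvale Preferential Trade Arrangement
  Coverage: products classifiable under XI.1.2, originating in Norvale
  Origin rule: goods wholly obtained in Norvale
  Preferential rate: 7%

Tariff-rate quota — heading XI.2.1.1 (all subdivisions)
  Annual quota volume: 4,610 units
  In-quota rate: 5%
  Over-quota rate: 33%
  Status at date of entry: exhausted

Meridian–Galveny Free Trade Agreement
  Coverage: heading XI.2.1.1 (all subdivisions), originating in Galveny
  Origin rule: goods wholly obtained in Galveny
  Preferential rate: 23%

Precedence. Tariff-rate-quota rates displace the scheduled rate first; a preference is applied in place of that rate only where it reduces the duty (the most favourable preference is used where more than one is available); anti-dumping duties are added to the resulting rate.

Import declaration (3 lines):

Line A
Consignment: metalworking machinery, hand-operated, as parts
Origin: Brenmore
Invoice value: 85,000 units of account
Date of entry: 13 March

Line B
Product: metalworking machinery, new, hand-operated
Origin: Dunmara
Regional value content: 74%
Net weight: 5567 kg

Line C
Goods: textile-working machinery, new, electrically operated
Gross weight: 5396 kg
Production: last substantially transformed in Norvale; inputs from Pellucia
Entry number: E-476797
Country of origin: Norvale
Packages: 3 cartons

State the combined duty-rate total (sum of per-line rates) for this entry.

88%

Line A: metalworking → XI.1; hand-operated → XI.1.1; as parts → XI.1.1.1. Scheduled 25%. quota on XI.1.1 open → in-quota 16%; anti-dumping (Brenmore, XI.1): +21%; total 16% + 21% = 37%. → 37%.
Line B: metalworking → XI.1; hand-operated → XI.1.1; new → XI.1.1.3. Scheduled 8%. quota on XI.1.1 open → in-quota 16%; Dunmara agreement on XI.1.1: RVC ≥ 60% → 21% available; preference 21% not lower than 16% → no reduction. → 16%.
Line C: textile-working → XI.2; electrically operated → XI.2.2; new → XI.2.2.3. Scheduled 35%. Norvale agreement on XI.1.2: XI.2.2.3 not covered. → 35%.
Sum: 37% + 16% + 35% = 88%.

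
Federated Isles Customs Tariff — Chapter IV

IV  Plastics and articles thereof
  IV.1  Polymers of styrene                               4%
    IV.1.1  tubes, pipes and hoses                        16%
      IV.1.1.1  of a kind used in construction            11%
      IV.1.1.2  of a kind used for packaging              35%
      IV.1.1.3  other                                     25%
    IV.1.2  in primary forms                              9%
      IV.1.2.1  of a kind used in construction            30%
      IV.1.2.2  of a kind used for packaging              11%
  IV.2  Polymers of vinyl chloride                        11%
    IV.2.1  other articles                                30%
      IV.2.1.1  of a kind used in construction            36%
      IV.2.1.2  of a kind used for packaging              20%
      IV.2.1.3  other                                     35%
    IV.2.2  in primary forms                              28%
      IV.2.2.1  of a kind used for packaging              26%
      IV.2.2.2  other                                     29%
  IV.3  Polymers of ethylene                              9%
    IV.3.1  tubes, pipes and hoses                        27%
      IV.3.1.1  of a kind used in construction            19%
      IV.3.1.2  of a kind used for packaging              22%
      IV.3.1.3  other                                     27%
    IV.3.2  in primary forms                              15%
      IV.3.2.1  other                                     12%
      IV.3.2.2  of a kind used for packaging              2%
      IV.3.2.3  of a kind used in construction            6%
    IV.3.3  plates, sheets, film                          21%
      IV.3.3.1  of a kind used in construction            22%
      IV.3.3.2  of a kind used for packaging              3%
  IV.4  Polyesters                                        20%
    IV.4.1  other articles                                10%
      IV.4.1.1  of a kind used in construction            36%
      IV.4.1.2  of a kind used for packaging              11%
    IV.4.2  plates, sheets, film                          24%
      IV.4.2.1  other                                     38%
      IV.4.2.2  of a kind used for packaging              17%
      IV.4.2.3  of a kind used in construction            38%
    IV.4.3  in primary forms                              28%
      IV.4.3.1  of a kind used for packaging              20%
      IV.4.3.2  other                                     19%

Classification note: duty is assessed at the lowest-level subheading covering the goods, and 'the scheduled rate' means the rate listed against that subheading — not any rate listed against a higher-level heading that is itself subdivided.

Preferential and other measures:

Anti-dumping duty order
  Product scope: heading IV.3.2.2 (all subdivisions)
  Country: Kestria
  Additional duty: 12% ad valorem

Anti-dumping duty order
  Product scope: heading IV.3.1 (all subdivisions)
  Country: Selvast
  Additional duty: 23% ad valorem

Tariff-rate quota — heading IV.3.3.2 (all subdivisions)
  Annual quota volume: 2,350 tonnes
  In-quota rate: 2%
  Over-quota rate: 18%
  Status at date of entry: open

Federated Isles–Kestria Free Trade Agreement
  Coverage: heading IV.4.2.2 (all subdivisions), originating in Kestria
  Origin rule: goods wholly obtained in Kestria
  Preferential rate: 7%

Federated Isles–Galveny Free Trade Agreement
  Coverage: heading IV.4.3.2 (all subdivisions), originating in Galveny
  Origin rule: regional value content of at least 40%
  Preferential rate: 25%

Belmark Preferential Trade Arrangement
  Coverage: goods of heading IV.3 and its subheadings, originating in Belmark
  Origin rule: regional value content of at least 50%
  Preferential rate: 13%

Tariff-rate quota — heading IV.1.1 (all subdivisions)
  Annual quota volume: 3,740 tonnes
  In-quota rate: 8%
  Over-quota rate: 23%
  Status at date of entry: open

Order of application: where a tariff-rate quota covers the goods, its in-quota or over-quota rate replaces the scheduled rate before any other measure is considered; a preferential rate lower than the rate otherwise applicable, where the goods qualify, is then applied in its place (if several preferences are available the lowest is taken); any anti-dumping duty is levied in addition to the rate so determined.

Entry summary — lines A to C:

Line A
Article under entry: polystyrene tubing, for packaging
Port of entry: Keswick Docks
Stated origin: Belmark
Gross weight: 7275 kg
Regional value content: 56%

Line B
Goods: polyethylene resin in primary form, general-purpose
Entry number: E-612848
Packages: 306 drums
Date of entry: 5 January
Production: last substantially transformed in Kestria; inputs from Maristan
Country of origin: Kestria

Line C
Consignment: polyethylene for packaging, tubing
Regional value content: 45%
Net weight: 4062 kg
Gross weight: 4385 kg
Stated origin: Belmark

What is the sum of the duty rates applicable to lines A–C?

42%

Line A: polystyrene → IV.1; tubing → IV.1.1; for packaging → IV.1.1.2. Scheduled 35%. quota on IV.1.1 open → in-quota 8%; Belmark agreement on IV.3: IV.1.1.2 not covered. → 8%.
Line B: polyethylene → IV.3; resin in primary form → IV.3.2; general-purpose → IV.3.2.1. Scheduled 12%. Kestria agreement on IV.4.2.2: IV.3.2.1 not covered. → 12%.
Line C: polyethylene → IV.3; tubing → IV.3.1; for packaging → IV.3.1.2. Scheduled 22%. Belmark agreement on IV.3: RVC < 50%. → 22%.
Sum: 8% + 12% + 22% = 42%.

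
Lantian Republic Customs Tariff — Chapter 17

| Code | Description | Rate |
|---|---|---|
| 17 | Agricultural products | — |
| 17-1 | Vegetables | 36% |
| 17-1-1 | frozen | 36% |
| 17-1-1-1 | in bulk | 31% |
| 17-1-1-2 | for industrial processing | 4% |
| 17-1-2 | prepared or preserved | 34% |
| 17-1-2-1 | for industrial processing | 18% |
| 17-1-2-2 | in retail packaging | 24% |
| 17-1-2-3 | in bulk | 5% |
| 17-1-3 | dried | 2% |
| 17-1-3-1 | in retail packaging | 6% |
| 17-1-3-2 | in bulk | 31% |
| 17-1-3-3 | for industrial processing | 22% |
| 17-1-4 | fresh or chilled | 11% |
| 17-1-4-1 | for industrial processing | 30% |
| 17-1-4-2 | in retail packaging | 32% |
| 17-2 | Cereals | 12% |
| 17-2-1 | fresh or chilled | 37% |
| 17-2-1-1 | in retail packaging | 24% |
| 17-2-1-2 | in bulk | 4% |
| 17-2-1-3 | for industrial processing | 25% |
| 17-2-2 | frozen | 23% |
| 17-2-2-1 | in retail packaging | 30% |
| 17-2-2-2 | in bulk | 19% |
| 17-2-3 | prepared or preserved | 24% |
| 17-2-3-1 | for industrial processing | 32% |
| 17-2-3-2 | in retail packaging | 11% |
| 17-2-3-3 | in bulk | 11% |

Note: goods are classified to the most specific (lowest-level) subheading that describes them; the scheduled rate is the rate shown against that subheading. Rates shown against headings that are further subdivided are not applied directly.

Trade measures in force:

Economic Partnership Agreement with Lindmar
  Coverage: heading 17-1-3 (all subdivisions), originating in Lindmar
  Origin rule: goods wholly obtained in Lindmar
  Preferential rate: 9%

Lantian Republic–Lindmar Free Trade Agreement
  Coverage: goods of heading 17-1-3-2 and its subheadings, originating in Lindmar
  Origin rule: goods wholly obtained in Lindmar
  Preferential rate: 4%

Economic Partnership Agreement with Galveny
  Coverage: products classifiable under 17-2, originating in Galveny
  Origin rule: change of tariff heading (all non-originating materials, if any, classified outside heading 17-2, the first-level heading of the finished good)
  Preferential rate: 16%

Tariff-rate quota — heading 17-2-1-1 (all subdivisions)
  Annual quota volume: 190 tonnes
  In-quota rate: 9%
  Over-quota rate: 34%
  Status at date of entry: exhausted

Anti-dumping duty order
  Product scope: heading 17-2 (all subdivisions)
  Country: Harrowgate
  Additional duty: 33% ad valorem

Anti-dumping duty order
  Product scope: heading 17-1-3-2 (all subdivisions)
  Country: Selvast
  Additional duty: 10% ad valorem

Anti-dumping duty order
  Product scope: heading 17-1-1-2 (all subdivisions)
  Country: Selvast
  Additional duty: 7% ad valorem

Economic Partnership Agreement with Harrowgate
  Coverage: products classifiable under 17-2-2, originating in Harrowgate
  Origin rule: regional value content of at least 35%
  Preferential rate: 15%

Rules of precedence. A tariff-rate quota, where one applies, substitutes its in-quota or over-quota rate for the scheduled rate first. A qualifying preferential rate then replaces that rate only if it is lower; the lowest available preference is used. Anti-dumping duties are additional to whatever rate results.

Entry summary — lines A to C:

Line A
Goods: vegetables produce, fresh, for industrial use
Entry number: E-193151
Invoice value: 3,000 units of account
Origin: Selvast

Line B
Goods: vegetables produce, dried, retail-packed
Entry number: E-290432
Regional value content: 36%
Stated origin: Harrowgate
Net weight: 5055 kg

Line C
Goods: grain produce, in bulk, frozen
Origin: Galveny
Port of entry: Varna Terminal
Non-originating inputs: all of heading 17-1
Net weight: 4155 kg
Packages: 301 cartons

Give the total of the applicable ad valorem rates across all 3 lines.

Line A: vegetables → 17-1; fresh → 17-1-4; for industrial use → 17-1-4-1. Scheduled 30%. No special measure applies. → 30%.
Line B: vegetables → 17-1; dried → 17-1-3; retail-packed → 17-1-3-1. Scheduled 6%. Harrowgate agreement on 17-2-2: 17-1-3-1 not covered. → 6%.
Line C: grain → 17-2; frozen → 17-2-2; in bulk → 17-2-2-2. Scheduled 19%. Galveny agreement on 17-2: CTH met → 16% available; preferential 16%. → 16%.
Sum: 30% + 6% + 16% = 52%.

52%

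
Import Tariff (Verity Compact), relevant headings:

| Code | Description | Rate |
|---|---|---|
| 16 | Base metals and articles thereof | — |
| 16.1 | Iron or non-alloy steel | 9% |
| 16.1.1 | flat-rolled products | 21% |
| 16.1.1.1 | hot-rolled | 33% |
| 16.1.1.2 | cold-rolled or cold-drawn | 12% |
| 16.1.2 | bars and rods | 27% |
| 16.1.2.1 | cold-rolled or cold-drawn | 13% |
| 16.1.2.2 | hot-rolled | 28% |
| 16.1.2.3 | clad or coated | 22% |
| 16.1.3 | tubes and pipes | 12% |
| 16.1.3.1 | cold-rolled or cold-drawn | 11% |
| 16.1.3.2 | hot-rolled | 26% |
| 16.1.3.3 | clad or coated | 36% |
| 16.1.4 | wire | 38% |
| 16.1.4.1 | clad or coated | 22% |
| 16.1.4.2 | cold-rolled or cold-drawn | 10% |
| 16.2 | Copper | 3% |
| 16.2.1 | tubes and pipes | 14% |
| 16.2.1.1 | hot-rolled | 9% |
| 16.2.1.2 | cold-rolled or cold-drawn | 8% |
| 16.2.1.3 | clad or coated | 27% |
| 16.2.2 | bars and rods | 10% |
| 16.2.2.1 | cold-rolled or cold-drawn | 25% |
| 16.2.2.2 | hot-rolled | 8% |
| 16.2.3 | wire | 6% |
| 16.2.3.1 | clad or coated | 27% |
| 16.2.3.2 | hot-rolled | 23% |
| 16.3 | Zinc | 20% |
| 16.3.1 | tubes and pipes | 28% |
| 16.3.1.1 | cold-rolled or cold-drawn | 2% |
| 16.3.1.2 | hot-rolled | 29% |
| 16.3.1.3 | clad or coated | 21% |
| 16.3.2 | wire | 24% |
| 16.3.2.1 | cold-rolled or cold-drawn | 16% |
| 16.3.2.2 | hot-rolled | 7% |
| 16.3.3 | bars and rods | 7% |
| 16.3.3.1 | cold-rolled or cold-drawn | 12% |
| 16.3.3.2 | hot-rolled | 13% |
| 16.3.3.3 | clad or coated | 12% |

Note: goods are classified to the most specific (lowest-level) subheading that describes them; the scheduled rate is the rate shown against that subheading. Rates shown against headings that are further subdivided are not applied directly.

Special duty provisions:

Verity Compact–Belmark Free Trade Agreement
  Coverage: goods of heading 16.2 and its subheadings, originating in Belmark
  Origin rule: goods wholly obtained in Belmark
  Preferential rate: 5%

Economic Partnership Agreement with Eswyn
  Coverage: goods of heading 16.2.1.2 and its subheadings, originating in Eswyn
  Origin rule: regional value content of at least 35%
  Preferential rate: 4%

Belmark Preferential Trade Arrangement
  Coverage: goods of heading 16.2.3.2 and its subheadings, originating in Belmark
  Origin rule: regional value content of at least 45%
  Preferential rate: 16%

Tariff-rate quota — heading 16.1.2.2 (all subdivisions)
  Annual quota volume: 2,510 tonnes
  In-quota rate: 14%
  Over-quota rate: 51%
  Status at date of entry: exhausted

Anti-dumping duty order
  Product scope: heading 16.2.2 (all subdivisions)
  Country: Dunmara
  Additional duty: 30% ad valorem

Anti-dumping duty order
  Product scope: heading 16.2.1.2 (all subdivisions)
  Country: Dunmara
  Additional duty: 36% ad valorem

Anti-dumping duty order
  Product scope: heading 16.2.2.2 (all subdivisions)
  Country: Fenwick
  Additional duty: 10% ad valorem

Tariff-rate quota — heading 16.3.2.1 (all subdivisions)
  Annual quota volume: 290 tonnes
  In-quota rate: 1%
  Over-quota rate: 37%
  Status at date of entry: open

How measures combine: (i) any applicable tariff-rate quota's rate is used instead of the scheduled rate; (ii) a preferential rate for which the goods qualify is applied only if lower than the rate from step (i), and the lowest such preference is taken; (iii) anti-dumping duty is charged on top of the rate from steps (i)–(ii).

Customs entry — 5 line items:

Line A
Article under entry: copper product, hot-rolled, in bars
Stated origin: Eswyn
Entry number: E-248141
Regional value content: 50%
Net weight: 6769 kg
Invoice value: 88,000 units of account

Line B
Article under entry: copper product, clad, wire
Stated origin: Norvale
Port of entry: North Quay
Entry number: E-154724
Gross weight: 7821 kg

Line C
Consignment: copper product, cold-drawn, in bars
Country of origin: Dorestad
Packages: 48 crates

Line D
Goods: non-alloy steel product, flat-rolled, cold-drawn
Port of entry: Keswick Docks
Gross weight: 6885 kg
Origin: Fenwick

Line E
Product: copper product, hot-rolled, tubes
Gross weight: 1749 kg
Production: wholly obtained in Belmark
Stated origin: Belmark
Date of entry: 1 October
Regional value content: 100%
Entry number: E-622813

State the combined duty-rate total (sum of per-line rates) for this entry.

77%

Line A: copper → 16.2; in bars → 16.2.2; hot-rolled → 16.2.2.2. Scheduled 8%. Eswyn agreement on 16.2.1.2: 16.2.2.2 not covered. → 8%.
Line B: copper → 16.2; wire → 16.2.3; clad → 16.2.3.1. Scheduled 27%. No special measure applies. → 27%.
Line C: copper → 16.2; in bars → 16.2.2; cold-drawn → 16.2.2.1. Scheduled 25%. No special measure applies. → 25%.
Line D: non-alloy steel → 16.1; flat-rolled → 16.1.1; cold-drawn → 16.1.1.2. Scheduled 12%. No special measure applies. → 12%.
Line E: copper → 16.2; tubes → 16.2.1; hot-rolled → 16.2.1.1. Scheduled 9%. Belmark agreement on 16.2: wholly obtained → 5% available; Belmark agreement on 16.2.3.2: 16.2.1.1 not covered; preferential 5%. → 5%.
Sum: 8% + 27% + 25% + 12% + 5% = 77%.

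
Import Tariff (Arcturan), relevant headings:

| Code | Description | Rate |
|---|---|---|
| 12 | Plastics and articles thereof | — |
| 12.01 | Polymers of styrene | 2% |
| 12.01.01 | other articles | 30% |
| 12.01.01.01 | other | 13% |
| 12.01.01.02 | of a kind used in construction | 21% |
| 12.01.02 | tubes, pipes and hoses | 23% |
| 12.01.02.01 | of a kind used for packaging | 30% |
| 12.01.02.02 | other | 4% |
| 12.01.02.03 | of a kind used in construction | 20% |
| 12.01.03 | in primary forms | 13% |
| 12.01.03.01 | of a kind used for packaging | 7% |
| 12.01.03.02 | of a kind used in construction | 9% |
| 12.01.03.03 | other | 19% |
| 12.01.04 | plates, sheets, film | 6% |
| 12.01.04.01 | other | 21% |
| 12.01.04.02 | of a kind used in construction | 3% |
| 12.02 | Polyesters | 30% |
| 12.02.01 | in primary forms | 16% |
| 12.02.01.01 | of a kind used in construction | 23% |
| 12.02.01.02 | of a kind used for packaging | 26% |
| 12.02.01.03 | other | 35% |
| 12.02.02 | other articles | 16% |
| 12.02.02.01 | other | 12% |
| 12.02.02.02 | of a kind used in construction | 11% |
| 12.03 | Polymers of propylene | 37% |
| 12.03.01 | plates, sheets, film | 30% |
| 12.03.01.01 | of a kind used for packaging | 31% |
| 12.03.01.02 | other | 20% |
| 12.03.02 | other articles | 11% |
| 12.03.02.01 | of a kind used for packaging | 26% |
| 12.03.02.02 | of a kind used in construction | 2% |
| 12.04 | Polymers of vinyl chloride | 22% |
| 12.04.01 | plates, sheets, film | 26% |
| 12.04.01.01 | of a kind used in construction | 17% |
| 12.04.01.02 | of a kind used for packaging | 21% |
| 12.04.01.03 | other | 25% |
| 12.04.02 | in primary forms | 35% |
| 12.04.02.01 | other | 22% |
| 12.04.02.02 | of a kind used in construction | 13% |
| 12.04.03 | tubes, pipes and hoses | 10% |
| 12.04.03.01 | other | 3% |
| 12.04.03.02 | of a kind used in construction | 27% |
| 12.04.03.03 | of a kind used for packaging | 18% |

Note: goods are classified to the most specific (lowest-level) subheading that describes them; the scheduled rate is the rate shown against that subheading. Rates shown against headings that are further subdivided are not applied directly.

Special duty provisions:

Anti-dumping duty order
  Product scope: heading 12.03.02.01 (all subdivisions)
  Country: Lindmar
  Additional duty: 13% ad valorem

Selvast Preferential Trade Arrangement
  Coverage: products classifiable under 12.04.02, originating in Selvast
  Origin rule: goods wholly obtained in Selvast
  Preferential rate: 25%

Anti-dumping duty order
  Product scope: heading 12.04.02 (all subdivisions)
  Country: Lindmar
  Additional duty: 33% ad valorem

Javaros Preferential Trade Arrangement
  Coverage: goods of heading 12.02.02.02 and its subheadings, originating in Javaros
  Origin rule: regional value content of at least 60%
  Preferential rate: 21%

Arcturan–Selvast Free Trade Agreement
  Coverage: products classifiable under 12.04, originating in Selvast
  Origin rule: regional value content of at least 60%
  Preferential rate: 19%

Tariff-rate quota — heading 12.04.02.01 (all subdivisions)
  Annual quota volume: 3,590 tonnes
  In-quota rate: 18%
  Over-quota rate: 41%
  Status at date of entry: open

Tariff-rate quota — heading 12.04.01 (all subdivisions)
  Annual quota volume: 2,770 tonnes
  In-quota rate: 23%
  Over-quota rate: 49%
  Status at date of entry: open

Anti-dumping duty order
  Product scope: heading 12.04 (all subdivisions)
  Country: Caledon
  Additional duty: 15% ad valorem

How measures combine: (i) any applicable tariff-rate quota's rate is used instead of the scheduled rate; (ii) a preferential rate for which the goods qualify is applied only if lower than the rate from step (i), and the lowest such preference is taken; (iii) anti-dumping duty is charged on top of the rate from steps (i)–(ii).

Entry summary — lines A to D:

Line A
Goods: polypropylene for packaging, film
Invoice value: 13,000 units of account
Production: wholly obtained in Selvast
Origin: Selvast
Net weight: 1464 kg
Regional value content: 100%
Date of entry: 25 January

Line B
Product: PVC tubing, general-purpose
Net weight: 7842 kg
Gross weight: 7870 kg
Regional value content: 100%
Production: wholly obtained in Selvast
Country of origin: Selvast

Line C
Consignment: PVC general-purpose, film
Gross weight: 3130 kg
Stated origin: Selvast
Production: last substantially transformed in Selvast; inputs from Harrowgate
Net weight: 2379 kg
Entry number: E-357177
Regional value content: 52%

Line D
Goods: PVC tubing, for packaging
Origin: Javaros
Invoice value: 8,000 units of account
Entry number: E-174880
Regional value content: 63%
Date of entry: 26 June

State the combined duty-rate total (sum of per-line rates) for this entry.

75%

Line A: polypropylene → 12.03; film → 12.03.01; for packaging → 12.03.01.01. Scheduled 31%. Selvast agreement on 12.04.02: 12.03.01.01 not covered; Selvast agreement on 12.04: 12.03.01.01 not covered. → 31%.
Line B: PVC → 12.04; tubing → 12.04.03; general-purpose → 12.04.03.01. Scheduled 3%. Selvast agreement on 12.04.02: 12.04.03.01 not covered; Selvast agreement on 12.04: RVC ≥ 60% → 19% available; preference 19% not lower than 3% → no reduction. → 3%.
Line C: PVC → 12.04; film → 12.04.01; general-purpose → 12.04.01.03. Scheduled 25%. quota on 12.04.01 open → in-quota 23%; Selvast agreement on 12.04.02: 12.04.01.03 not covered; Selvast agreement on 12.04: RVC < 60%. → 23%.
Line D: PVC → 12.04; tubing → 12.04.03; for packaging → 12.04.03.03. Scheduled 18%. Javaros agreement on 12.02.02.02: 12.04.03.03 not covered. → 18%.
Sum: 31% + 3% + 23% + 18% = 75%.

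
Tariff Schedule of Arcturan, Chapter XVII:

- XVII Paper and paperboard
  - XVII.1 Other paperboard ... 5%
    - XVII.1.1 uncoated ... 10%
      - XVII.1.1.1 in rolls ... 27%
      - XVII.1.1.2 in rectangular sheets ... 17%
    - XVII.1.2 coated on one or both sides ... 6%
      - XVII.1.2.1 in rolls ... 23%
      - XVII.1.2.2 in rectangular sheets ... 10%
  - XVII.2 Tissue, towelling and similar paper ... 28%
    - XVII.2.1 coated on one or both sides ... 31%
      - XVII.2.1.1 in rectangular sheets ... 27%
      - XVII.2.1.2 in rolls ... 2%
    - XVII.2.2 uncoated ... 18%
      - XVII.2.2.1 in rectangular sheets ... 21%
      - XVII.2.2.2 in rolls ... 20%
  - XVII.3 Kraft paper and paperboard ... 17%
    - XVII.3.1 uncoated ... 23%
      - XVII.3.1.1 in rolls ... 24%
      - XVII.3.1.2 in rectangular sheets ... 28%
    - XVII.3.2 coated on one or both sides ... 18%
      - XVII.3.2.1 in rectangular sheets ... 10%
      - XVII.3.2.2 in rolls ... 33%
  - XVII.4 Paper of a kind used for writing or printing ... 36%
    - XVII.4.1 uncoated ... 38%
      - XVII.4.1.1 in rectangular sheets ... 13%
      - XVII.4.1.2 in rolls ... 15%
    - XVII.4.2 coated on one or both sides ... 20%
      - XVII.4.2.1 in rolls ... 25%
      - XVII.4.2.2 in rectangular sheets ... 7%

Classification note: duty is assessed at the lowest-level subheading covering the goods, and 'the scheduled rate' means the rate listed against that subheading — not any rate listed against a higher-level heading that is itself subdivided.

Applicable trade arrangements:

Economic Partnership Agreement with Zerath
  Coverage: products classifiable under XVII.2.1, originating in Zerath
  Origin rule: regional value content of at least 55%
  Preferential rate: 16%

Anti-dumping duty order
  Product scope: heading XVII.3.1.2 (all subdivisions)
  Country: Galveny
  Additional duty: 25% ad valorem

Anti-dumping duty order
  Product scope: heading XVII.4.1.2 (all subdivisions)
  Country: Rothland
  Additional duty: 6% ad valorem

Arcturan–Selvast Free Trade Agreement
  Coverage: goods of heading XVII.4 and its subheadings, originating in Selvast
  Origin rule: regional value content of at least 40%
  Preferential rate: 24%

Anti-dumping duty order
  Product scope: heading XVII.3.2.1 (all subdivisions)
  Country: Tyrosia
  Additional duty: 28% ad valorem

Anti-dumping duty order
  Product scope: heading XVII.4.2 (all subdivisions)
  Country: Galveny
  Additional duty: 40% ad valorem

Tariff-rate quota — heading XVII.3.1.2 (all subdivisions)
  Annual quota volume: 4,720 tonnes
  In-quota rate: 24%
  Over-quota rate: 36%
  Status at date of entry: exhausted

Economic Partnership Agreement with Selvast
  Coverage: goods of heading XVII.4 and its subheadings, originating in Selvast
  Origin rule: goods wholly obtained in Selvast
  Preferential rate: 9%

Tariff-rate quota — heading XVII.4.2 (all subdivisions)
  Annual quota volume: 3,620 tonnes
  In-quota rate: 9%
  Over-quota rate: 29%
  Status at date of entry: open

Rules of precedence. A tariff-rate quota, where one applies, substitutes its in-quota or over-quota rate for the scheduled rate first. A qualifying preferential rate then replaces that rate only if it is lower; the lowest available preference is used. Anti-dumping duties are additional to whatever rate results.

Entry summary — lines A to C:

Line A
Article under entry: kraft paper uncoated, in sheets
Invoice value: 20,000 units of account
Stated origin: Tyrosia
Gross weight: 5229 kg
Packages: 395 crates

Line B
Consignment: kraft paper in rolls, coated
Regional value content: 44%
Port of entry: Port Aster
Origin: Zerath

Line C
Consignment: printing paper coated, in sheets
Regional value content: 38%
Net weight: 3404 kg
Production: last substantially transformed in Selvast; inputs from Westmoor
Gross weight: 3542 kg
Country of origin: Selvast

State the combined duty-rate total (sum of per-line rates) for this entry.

Line A: kraft paper → XVII.3; uncoated → XVII.3.1; in sheets → XVII.3.1.2. Scheduled 28%. quota on XVII.3.1.2 exhausted → over-quota 36%. → 36%.
Line B: kraft paper → XVII.3; coated → XVII.3.2; in rolls → XVII.3.2.2. Scheduled 33%. Zerath agreement on XVII.2.1: XVII.3.2.2 not covered. → 33%.
Line C: printing paper → XVII.4; coated → XVII.4.2; in sheets → XVII.4.2.2. Scheduled 7%. quota on XVII.4.2 open → in-quota 9%; Selvast agreement on XVII.4: RVC < 40%; Selvast agreement on XVII.4: not wholly obtained. → 9%.
Sum: 36% + 33% + 9% = 78%.

78%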